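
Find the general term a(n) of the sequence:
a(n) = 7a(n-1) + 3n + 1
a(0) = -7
First-order linear with linear forcing.
Homogeneous solution: a_h(n) = A·(7)^n.
Try particular a_p(n) = pn + q. Substituting:
  pn + q = 7(p(n-1) + q) + 3n + 1.
Matching the n-coefficient: p = 7p + 3 ⇒ p = - \frac{1}{2}.
Matching constants: q = -7p + 7q + 1 ⇒ q = - \frac{3}{4}.
General: a(n) = A·(7)^n - \frac{n}{2} - \frac{3}{4}.
Apply a(0) = -7: A - \frac{3}{4} = -7 ⇒ A = - \frac{25}{4}.
So a(n) = - \frac{25 \cdot 7^{n}}{4} - \frac{n}{2} - \frac{3}{4}.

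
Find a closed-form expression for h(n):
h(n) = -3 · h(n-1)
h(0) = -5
Pure geometric recurrence with ratio -3.
By induction h(n) = h(0) · (-3)^n = - 5 \left(-3\right)^{n}.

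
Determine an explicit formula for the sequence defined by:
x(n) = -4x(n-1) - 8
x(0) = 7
First-order linear non-homogeneous.
Homogeneous solution: x_h(n) = A·(-4)^n.
Try constant particular solution x_p = K: K = -4K - 8 ⇒ K = - \frac{8}{5}.
General: x(n) = A·(-4)^n - \frac{8}{5}.
Apply x(0) = 7: A - \frac{8}{5} = 7 ⇒ A = \frac{43}{5}.
So x(n) = \frac{43 \left(-4\right)^{n}}{5} - \frac{8}{5}.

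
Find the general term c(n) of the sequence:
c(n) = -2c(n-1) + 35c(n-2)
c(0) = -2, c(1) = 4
Characteristic equation: x² + 2x - 35 = 0, which factors as (x - (5))(x - (-7)) = 0.
Roots r₁ = 5, r₂ = -7 (distinct).
General solution: c(n) = A·(5)^n + B·(-7)^n.
From c(0) = -2: A + B = -2.
From c(1) = 4: 5A - 7B = 4.
Solving: A = - \frac{5}{6}, B = - \frac{7}{6}.
So c(n) = - \frac{7 \left(-7\right)^{n}}{6} - \frac{5 \cdot 5^{n}}{6}.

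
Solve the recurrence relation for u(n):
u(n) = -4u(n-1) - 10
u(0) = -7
First-order linear non-homogeneous.
Homogeneous solution: u_h(n) = A·(-4)^n.
Try constant particular solution u_p = K: K = -4K - 10 ⇒ K = -2.
General: u(n) = A·(-4)^n - 2.
Apply u(0) = -7: A - 2 = -7 ⇒ A = -5.
So u(n) = - 5 \left(-4\right)^{n} - 2.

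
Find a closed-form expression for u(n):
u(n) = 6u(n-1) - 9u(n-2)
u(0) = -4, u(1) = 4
Characteristic equation: x² - 6x + 9 = 0, which is (x - (3))².
Repeated root r = 3.
General solution: u(n) = (A + Bn)·(3)^n.
From u(0) = -4: A = -4.
From u(1) = 4: (A + B)·(3) = 4 ⇒ B = \frac{16}{3}.
So u(n) = \left(\frac{16 n}{3} - 4\right) \cdot (3)^n.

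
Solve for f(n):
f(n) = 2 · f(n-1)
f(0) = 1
Pure geometric recurrence with ratio 2.
By induction f(n) = f(0) · (2)^n = 2^{n}.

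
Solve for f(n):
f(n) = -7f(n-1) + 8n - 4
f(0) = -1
First-order linear with linear forcing.
Homogeneous solution: f_h(n) = A·(-7)^n.
Try particular f_p(n) = pn + q. Substituting:
  pn + q = -7(p(n-1) + q) + 8n - 4.
Matching the n-coefficient: p = -7p + 8 ⇒ p = 1.
Matching constants: q = 7p - 7q - 4 ⇒ q = \frac{3}{8}.
General: f(n) = A·(-7)^n + n + \frac{3}{8}.
Apply f(0) = -1: A + \frac{3}{8} = -1 ⇒ A = - \frac{11}{8}.
So f(n) = - \frac{11 \left(-7\right)^{n}}{8} + n + \frac{3}{8}.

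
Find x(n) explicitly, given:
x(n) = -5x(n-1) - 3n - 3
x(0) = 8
First-order linear with linear forcing.
Homogeneous solution: x_h(n) = A·(-5)^n.
Try particular x_p(n) = pn + q. Substituting:
  pn + q = -5(p(n-1) + q) - 3n - 3.
Matching the n-coefficient: p = -5p - 3 ⇒ p = - \frac{1}{2}.
Matching constants: q = 5p - 5q - 3 ⇒ q = - \frac{11}{12}.
General: x(n) = A·(-5)^n - \frac{n}{2} - \frac{11}{12}.
Apply x(0) = 8: A - \frac{11}{12} = 8 ⇒ A = \frac{107}{12}.
So x(n) = \frac{107 \left(-5\right)^{n}}{12} - \frac{n}{2} - \frac{11}{12}.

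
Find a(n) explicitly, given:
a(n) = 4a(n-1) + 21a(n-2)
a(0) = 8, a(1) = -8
Characteristic equation: x² - 4x - 21 = 0, which factors as (x - (7))(x - (-3)) = 0.
Roots r₁ = 7, r₂ = -3 (distinct).
General solution: a(n) = A·(7)^n + B·(-3)^n.
From a(0) = 8: A + B = 8.
From a(1) = -8: 7A - 3B = -8.
Solving: A = \frac{8}{5}, B = \frac{32}{5}.
So a(n) = \frac{32 \left(-3\right)^{n}}{5} + \frac{8 \cdot 7^{n}}{5}.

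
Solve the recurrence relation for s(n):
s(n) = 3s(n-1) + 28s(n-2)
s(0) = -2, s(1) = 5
Characteristic equation: x² - 3x - 28 = 0, which factors as (x - (7))(x - (-4)) = 0.
Roots r₁ = 7, r₂ = -4 (distinct).
General solution: s(n) = A·(7)^n + B·(-4)^n.
From s(0) = -2: A + B = -2.
From s(1) = 5: 7A - 4B = 5.
Solving: A = - \frac{3}{11}, B = - \frac{19}{11}.
So s(n) = - \frac{19 \left(-4\right)^{n}}{11} - \frac{3 \cdot 7^{n}}{11}.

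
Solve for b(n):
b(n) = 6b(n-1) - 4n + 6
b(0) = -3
First-order linear with linear forcing.
Homogeneous solution: b_h(n) = A·(6)^n.
Try particular b_p(n) = pn + q. Substituting:
  pn + q = 6(p(n-1) + q) - 4n + 6.
Matching the n-coefficient: p = 6p - 4 ⇒ p = \frac{4}{5}.
Matching constants: q = -6p + 6q + 6 ⇒ q = - \frac{6}{25}.
General: b(n) = A·(6)^n + \frac{4 n}{5} - \frac{6}{25}.
Apply b(0) = -3: A - \frac{6}{25} = -3 ⇒ A = - \frac{69}{25}.
So b(n) = - \frac{69 \cdot 6^{n}}{25} + \frac{4 n}{5} - \frac{6}{25}.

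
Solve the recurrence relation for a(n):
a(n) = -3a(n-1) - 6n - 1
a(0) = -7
First-order linear with linear forcing.
Homogeneous solution: a_h(n) = A·(-3)^n.
Try particular a_p(n) = pn + q. Substituting:
  pn + q = -3(p(n-1) + q) - 6n - 1.
Matching the n-coefficient: p = -3p - 6 ⇒ p = - \frac{3}{2}.
Matching constants: q = 3p - 3q - 1 ⇒ q = - \frac{11}{8}.
General: a(n) = A·(-3)^n - \frac{3 n}{2} - \frac{11}{8}.
Apply a(0) = -7: A - \frac{11}{8} = -7 ⇒ A = - \frac{45}{8}.
So a(n) = - \frac{45 \left(-3\right)^{n}}{8} - \frac{3 n}{2} - \frac{11}{8}.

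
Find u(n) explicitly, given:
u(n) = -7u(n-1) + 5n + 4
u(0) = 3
First-order linear with linear forcing.
Homogeneous solution: u_h(n) = A·(-7)^n.
Try particular u_p(n) = pn + q. Substituting:
  pn + q = -7(p(n-1) + q) + 5n + 4.
Matching the n-coefficient: p = -7p + 5 ⇒ p = \frac{5}{8}.
Matching constants: q = 7p - 7q + 4 ⇒ q = \frac{67}{64}.
General: u(n) = A·(-7)^n + \frac{5 n}{8} + \frac{67}{64}.
Apply u(0) = 3: A + \frac{67}{64} = 3 ⇒ A = \frac{125}{64}.
So u(n) = \frac{125 \left(-7\right)^{n}}{64} + \frac{5 n}{8} + \frac{67}{64}.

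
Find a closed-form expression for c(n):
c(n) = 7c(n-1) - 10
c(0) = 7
First-order linear non-homogeneous.
Homogeneous solution: c_h(n) = A·(7)^n.
Try constant particular solution c_p = K: K = 7K - 10 ⇒ K = \frac{5}{3}.
General: c(n) = A·(7)^n + \frac{5}{3}.
Apply c(0) = 7: A + \frac{5}{3} = 7 ⇒ A = \frac{16}{3}.
So c(n) = \frac{16 \cdot 7^{n}}{3} + \frac{5}{3}.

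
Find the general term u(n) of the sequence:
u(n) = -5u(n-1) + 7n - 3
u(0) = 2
First-order linear with linear forcing.
Homogeneous solution: u_h(n) = A·(-5)^n.
Try particular u_p(n) = pn + q. Substituting:
  pn + q = -5(p(n-1) + q) + 7n - 3.
Matching the n-coefficient: p = -5p + 7 ⇒ p = \frac{7}{6}.
Matching constants: q = 5p - 5q - 3 ⇒ q = \frac{17}{36}.
General: u(n) = A·(-5)^n + \frac{7 n}{6} + \frac{17}{36}.
Apply u(0) = 2: A + \frac{17}{36} = 2 ⇒ A = \frac{55}{36}.
So u(n) = \frac{55 \left(-5\right)^{n}}{36} + \frac{7 n}{6} + \frac{17}{36}.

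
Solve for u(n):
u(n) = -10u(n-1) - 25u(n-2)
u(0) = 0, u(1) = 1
Characteristic equation: x² + 10x + 25 = 0, which is (x - (-5))².
Repeated root r = -5.
General solution: u(n) = (A + Bn)·(-5)^n.
From u(0) = 0: A = 0.
From u(1) = 1: (A + B)·(-5) = 1 ⇒ B = - \frac{1}{5}.
So u(n) = \left(- \frac{n}{5}\right) \cdot (-5)^n.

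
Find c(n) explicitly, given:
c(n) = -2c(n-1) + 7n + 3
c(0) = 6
First-order linear with linear forcing.
Homogeneous solution: c_h(n) = A·(-2)^n.
Try particular c_p(n) = pn + q. Substituting:
  pn + q = -2(p(n-1) + q) + 7n + 3.
Matching the n-coefficient: p = -2p + 7 ⇒ p = \frac{7}{3}.
Matching constants: q = 2p - 2q + 3 ⇒ q = \frac{23}{9}.
General: c(n) = A·(-2)^n + \frac{7 n}{3} + \frac{23}{9}.
Apply c(0) = 6: A + \frac{23}{9} = 6 ⇒ A = \frac{31}{9}.
So c(n) = \frac{31 \left(-2\right)^{n}}{9} + \frac{7 n}{3} + \frac{23}{9}.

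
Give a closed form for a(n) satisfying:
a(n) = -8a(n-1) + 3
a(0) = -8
First-order linear non-homogeneous.
Homogeneous solution: a_h(n) = A·(-8)^n.
Try constant particular solution a_p = K: K = -8K + 3 ⇒ K = \frac{1}{3}.
General: a(n) = A·(-8)^n + \frac{1}{3}.
Apply a(0) = -8: A + \frac{1}{3} = -8 ⇒ A = - \frac{25}{3}.
So a(n) = \frac{1}{3} - \frac{25 \left(-8\right)^{n}}{3}.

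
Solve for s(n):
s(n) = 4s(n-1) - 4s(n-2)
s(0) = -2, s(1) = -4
Characteristic equation: x² - 4x + 4 = 0, which is (x - (2))².
Repeated root r = 2.
General solution: s(n) = (A + Bn)·(2)^n.
From s(0) = -2: A = -2.
From s(1) = -4: (A + B)·(2) = -4 ⇒ B = 0.
So s(n) = \left(-2\right) \cdot (2)^n.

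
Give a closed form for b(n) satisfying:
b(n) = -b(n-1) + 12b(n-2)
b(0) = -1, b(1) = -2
Characteristic equation: x² + x - 12 = 0, which factors as (x - (-4))(x - (3)) = 0.
Roots r₁ = -4, r₂ = 3 (distinct).
General solution: b(n) = A·(-4)^n + B·(3)^n.
From b(0) = -1: A + B = -1.
From b(1) = -2: -4A + 3B = -2.
Solving: A = - \frac{1}{7}, B = - \frac{6}{7}.
So b(n) = - \frac{\left(-4\right)^{n}}{7} - \frac{6 \cdot 3^{n}}{7}.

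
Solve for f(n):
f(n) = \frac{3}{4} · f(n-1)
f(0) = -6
Pure geometric recurrence with ratio \frac{3}{4}.
By induction f(n) = f(0) · (\frac{3}{4})^n = - 6 \left(\frac{3}{4}\right)^{n}.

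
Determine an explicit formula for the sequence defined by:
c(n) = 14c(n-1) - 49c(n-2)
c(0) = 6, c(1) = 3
Characteristic equation: x² - 14x + 49 = 0, which is (x - (7))².
Repeated root r = 7.
General solution: c(n) = (A + Bn)·(7)^n.
From c(0) = 6: A = 6.
From c(1) = 3: (A + B)·(7) = 3 ⇒ B = - \frac{39}{7}.
So c(n) = \left(6 - \frac{39 n}{7}\right) \cdot (7)^n.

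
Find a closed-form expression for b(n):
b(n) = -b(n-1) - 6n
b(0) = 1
First-order linear with linear forcing.
Homogeneous solution: b_h(n) = A·(-1)^n.
Try particular b_p(n) = pn + q. Substituting:
  pn + q = -(p(n-1) + q) - 6n.
Matching the n-coefficient: p = -p - 6 ⇒ p = -3.
Matching constants: q = p - q ⇒ q = - \frac{3}{2}.
General: b(n) = A·(-1)^n - 3 n - \frac{3}{2}.
Apply b(0) = 1: A - \frac{3}{2} = 1 ⇒ A = \frac{5}{2}.
So b(n) = \frac{5 \left(-1\right)^{n}}{2} - 3 n - \frac{3}{2}.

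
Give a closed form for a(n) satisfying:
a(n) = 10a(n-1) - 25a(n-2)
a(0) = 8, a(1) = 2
Characteristic equation: x² - 10x + 25 = 0, which is (x - (5))².
Repeated root r = 5.
General solution: a(n) = (A + Bn)·(5)^n.
From a(0) = 8: A = 8.
From a(1) = 2: (A + B)·(5) = 2 ⇒ B = - \frac{38}{5}.
So a(n) = \left(8 - \frac{38 n}{5}\right) \cdot (5)^n.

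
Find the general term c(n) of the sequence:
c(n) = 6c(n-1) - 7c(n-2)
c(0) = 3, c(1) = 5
Characteristic equation: x² - 6x + 7 = 0.
Discriminant Δ = (6)² + 4·(-7) = 8.
Roots r₁,₂ = (6 ± √8)/2, so r₁ = \sqrt{2} + 3, r₂ = 3 - \sqrt{2}.
General solution: c(n) = A·r₁^n + B·r₂^n.
From the initial conditions, A + B = 3 and r₁A + r₂B = 5.
Since r₁ - r₂ = √8: A = (5 - (3)r₂)/√8 = \frac{3}{2} - \sqrt{2}, and B = 3 - A = \sqrt{2} + \frac{3}{2}.
So c(n) = \left(\frac{3}{2} - \sqrt{2}\right)\left(\sqrt{2} + 3\right)^n + \left(\sqrt{2} + \frac{3}{2}\right)\left(3 - \sqrt{2}\right)^n.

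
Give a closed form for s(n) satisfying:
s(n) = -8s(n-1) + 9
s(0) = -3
First-order linear non-homogeneous.
Homogeneous solution: s_h(n) = A·(-8)^n.
Try constant particular solution s_p = K: K = -8K + 9 ⇒ K = 1.
General: s(n) = A·(-8)^n + 1.
Apply s(0) = -3: A + 1 = -3 ⇒ A = -4.
So s(n) = 1 - 4 \left(-8\right)^{n}.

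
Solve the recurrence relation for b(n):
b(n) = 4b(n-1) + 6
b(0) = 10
First-order linear non-homogeneous.
Homogeneous solution: b_h(n) = A·(4)^n.
Try constant particular solution b_p = K: K = 4K + 6 ⇒ K = -2.
General: b(n) = A·(4)^n - 2.
Apply b(0) = 10: A - 2 = 10 ⇒ A = 12.
So b(n) = 12 \cdot 4^{n} - 2.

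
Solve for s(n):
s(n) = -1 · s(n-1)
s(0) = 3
Pure geometric recurrence with ratio -1.
By induction s(n) = s(0) · (-1)^n = 3 \left(-1\right)^{n}.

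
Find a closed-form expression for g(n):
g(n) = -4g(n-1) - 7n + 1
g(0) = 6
First-order linear with linear forcing.
Homogeneous solution: g_h(n) = A·(-4)^n.
Try particular g_p(n) = pn + q. Substituting:
  pn + q = -4(p(n-1) + q) - 7n + 1.
Matching the n-coefficient: p = -4p - 7 ⇒ p = - \frac{7}{5}.
Matching constants: q = 4p - 4q + 1 ⇒ q = - \frac{23}{25}.
General: g(n) = A·(-4)^n - \frac{7 n}{5} - \frac{23}{25}.
Apply g(0) = 6: A - \frac{23}{25} = 6 ⇒ A = \frac{173}{25}.
So g(n) = \frac{173 \left(-4\right)^{n}}{25} - \frac{7 n}{5} - \frac{23}{25}.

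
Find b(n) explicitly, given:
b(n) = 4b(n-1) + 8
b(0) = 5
First-order linear non-homogeneous.
Homogeneous solution: b_h(n) = A·(4)^n.
Try constant particular solution b_p = K: K = 4K + 8 ⇒ K = - \frac{8}{3}.
General: b(n) = A·(4)^n - \frac{8}{3}.
Apply b(0) = 5: A - \frac{8}{3} = 5 ⇒ A = \frac{23}{3}.
So b(n) = \frac{23 \cdot 4^{n}}{3} - \frac{8}{3}.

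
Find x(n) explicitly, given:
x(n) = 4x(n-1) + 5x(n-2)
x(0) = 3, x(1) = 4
Characteristic equation: x² - 4x - 5 = 0, which factors as (x - (-1))(x - (5)) = 0.
Roots r₁ = -1, r₂ = 5 (distinct).
General solution: x(n) = A·(-1)^n + B·(5)^n.
From x(0) = 3: A + B = 3.
From x(1) = 4: -A + 5B = 4.
Solving: A = \frac{11}{6}, B = \frac{7}{6}.
So x(n) = \frac{11 \left(-1\right)^{n}}{6} + \frac{7 \cdot 5^{n}}{6}.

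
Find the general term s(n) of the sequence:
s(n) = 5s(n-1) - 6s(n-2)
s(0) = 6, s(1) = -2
Characteristic equation: x² - 5x + 6 = 0, which factors as (x - (3))(x - (2)) = 0.
Roots r₁ = 3, r₂ = 2 (distinct).
General solution: s(n) = A·(3)^n + B·(2)^n.
From s(0) = 6: A + B = 6.
From s(1) = -2: 3A + 2B = -2.
Solving: A = -14, B = 20.
So s(n) = 20 \cdot 2^{n} - 14 \cdot 3^{n}.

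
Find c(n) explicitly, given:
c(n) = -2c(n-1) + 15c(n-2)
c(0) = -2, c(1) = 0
Characteristic equation: x² + 2x - 15 = 0, which factors as (x - (3))(x - (-5)) = 0.
Roots r₁ = 3, r₂ = -5 (distinct).
General solution: c(n) = A·(3)^n + B·(-5)^n.
From c(0) = -2: A + B = -2.
From c(1) = 0: 3A - 5B = 0.
Solving: A = - \frac{5}{4}, B = - \frac{3}{4}.
So c(n) = - \frac{3 \left(-5\right)^{n}}{4} - \frac{5 \cdot 3^{n}}{4}.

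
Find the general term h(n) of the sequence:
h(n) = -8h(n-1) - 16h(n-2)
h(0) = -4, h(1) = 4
Characteristic equation: x² + 8x + 16 = 0, which is (x - (-4))².
Repeated root r = -4.
General solution: h(n) = (A + Bn)·(-4)^n.
From h(0) = -4: A = -4.
From h(1) = 4: (A + B)·(-4) = 4 ⇒ B = 3.
So h(n) = \left(3 n - 4\right) \cdot (-4)^n.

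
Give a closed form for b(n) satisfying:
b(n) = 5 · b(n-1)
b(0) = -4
Pure geometric recurrence with ratio 5.
By induction b(n) = b(0) · (5)^n = - 4 \cdot 5^{n}.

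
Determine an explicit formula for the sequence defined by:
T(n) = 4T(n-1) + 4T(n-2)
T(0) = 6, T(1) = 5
Characteristic equation: x² - 4x - 4 = 0.
Discriminant Δ = (4)² + 4·(4) = 32.
Roots r₁,₂ = (4 ± √32)/2, so r₁ = 2 + 2 \sqrt{2}, r₂ = 2 - 2 \sqrt{2}.
General solution: T(n) = A·r₁^n + B·r₂^n.
From the initial conditions, A + B = 6 and r₁A + r₂B = 5.
Since r₁ - r₂ = √32: A = (5 - (6)r₂)/√32 = 3 - \frac{7 \sqrt{2}}{8}, and B = 6 - A = \frac{7 \sqrt{2}}{8} + 3.
So T(n) = \left(3 - \frac{7 \sqrt{2}}{8}\right)\left(2 + 2 \sqrt{2}\right)^n + \left(\frac{7 \sqrt{2}}{8} + 3\right)\left(2 - 2 \sqrt{2}\right)^n.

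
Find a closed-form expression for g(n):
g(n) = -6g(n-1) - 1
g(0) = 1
First-order linear non-homogeneous.
Homogeneous solution: g_h(n) = A·(-6)^n.
Try constant particular solution g_p = K: K = -6K - 1 ⇒ K = - \frac{1}{7}.
General: g(n) = A·(-6)^n - \frac{1}{7}.
Apply g(0) = 1: A - \frac{1}{7} = 1 ⇒ A = \frac{8}{7}.
So g(n) = \frac{8 \left(-6\right)^{n}}{7} - \frac{1}{7}.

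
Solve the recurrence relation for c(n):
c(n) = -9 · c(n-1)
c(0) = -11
Pure geometric recurrence with ratio -9.
By induction c(n) = c(0) · (-9)^n = - 11 \left(-9\right)^{n}.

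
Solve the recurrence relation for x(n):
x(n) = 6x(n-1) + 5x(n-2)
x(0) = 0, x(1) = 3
Characteristic equation: x² - 6x - 5 = 0.
Discriminant Δ = (6)² + 4·(5) = 56.
Roots r₁,₂ = (6 ± √56)/2, so r₁ = 3 + \sqrt{14}, r₂ = 3 - \sqrt{14}.
General solution: x(n) = A·r₁^n + B·r₂^n.
From the initial conditions, A + B = 0 and r₁A + r₂B = 3.
Since r₁ - r₂ = √56: A = (3 - (0)r₂)/√56 = \frac{3 \sqrt{14}}{28}, and B = 0 - A = - \frac{3 \sqrt{14}}{28}.
So x(n) = \left(\frac{3 \sqrt{14}}{28}\right)\left(3 + \sqrt{14}\right)^n + \left(- \frac{3 \sqrt{14}}{28}\right)\left(3 - \sqrt{14}\right)^n.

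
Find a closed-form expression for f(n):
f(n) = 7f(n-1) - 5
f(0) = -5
First-order linear non-homogeneous.
Homogeneous solution: f_h(n) = A·(7)^n.
Try constant particular solution f_p = K: K = 7K - 5 ⇒ K = \frac{5}{6}.
General: f(n) = A·(7)^n + \frac{5}{6}.
Apply f(0) = -5: A + \frac{5}{6} = -5 ⇒ A = - \frac{35}{6}.
So f(n) = \frac{5}{6} - \frac{35 \cdot 7^{n}}{6}.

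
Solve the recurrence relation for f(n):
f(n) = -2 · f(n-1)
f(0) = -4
Pure geometric recurrence with ratio -2.
By induction f(n) = f(0) · (-2)^n = - 4 \left(-2\right)^{n}.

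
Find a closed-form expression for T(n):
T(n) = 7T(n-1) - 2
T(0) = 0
First-order linear non-homogeneous.
Homogeneous solution: T_h(n) = A·(7)^n.
Try constant particular solution T_p = K: K = 7K - 2 ⇒ K = \frac{1}{3}.
General: T(n) = A·(7)^n + \frac{1}{3}.
Apply T(0) = 0: A + \frac{1}{3} = 0 ⇒ A = - \frac{1}{3}.
So T(n) = \frac{1}{3} - \frac{7^{n}}{3}.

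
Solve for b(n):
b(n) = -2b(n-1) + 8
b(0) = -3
First-order linear non-homogeneous.
Homogeneous solution: b_h(n) = A·(-2)^n.
Try constant particular solution b_p = K: K = -2K + 8 ⇒ K = \frac{8}{3}.
General: b(n) = A·(-2)^n + \frac{8}{3}.
Apply b(0) = -3: A + \frac{8}{3} = -3 ⇒ A = - \frac{17}{3}.
So b(n) = \frac{8}{3} - \frac{17 \left(-2\right)^{n}}{3}.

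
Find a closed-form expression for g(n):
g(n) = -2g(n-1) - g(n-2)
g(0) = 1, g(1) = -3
Characteristic equation: x² + 2x + 1 = 0, which is (x - (-1))².
Repeated root r = -1.
General solution: g(n) = (A + Bn)·(-1)^n.
From g(0) = 1: A = 1.
From g(1) = -3: (A + B)·(-1) = -3 ⇒ B = 2.
So g(n) = \left(2 n + 1\right) \cdot (-1)^n.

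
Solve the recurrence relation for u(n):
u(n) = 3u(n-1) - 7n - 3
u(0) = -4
First-order linear with linear forcing.
Homogeneous solution: u_h(n) = A·(3)^n.
Try particular u_p(n) = pn + q. Substituting:
  pn + q = 3(p(n-1) + q) - 7n - 3.
Matching the n-coefficient: p = 3p - 7 ⇒ p = \frac{7}{2}.
Matching constants: q = -3p + 3q - 3 ⇒ q = \frac{27}{4}.
General: u(n) = A·(3)^n + \frac{7 n}{2} + \frac{27}{4}.
Apply u(0) = -4: A + \frac{27}{4} = -4 ⇒ A = - \frac{43}{4}.
So u(n) = - \frac{43 \cdot 3^{n}}{4} + \frac{7 n}{2} + \frac{27}{4}.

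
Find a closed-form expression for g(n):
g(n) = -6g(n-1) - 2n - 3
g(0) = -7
First-order linear with linear forcing.
Homogeneous solution: g_h(n) = A·(-6)^n.
Try particular g_p(n) = pn + q. Substituting:
  pn + q = -6(p(n-1) + q) - 2n - 3.
Matching the n-coefficient: p = -6p - 2 ⇒ p = - \frac{2}{7}.
Matching constants: q = 6p - 6q - 3 ⇒ q = - \frac{33}{49}.
General: g(n) = A·(-6)^n - \frac{2 n}{7} - \frac{33}{49}.
Apply g(0) = -7: A - \frac{33}{49} = -7 ⇒ A = - \frac{310}{49}.
So g(n) = - \frac{310 \left(-6\right)^{n}}{49} - \frac{2 n}{7} - \frac{33}{49}.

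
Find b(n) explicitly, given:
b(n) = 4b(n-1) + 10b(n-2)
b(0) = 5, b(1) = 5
Characteristic equation: x² - 4x - 10 = 0.
Discriminant Δ = (4)² + 4·(10) = 56.
Roots r₁,₂ = (4 ± √56)/2, so r₁ = 2 + \sqrt{14}, r₂ = 2 - \sqrt{14}.
General solution: b(n) = A·r₁^n + B·r₂^n.
From the initial conditions, A + B = 5 and r₁A + r₂B = 5.
Since r₁ - r₂ = √56: A = (5 - (5)r₂)/√56 = \frac{5}{2} - \frac{5 \sqrt{14}}{28}, and B = 5 - A = \frac{5 \sqrt{14}}{28} + \frac{5}{2}.
So b(n) = \left(\frac{5}{2} - \frac{5 \sqrt{14}}{28}\right)\left(2 + \sqrt{14}\right)^n + \left(\frac{5 \sqrt{14}}{28} + \frac{5}{2}\right)\left(2 - \sqrt{14}\right)^n.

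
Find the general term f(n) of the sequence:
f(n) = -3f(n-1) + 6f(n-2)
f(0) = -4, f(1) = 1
Characteristic equation: x² + 3x - 6 = 0.
Discriminant Δ = (-3)² + 4·(6) = 33.
Roots r₁,₂ = (-3 ± √33)/2, so r₁ = - \frac{3}{2} + \frac{\sqrt{33}}{2}, r₂ = - \frac{\sqrt{33}}{2} - \frac{3}{2}.
General solution: f(n) = A·r₁^n + B·r₂^n.
From the initial conditions, A + B = -4 and r₁A + r₂B = 1.
Since r₁ - r₂ = √33: A = (1 - (-4)r₂)/√33 = -2 - \frac{5 \sqrt{33}}{33}, and B = -4 - A = -2 + \frac{5 \sqrt{33}}{33}.
So f(n) = \left(-2 - \frac{5 \sqrt{33}}{33}\right)\left(- \frac{3}{2} + \frac{\sqrt{33}}{2}\right)^n + \left(-2 + \frac{5 \sqrt{33}}{33}\right)\left(- \frac{\sqrt{33}}{2} - \frac{3}{2}\right)^n.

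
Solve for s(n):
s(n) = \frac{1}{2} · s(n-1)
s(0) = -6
Pure geometric recurrence with ratio \frac{1}{2}.
By induction s(n) = s(0) · (\frac{1}{2})^n = - 6 \cdot 2^{- n}.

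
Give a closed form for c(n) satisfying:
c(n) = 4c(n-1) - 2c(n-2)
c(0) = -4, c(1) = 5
Characteristic equation: x² - 4x + 2 = 0.
Discriminant Δ = (4)² + 4·(-2) = 8.
Roots r₁,₂ = (4 ± √8)/2, so r₁ = \sqrt{2} + 2, r₂ = 2 - \sqrt{2}.
General solution: c(n) = A·r₁^n + B·r₂^n.
From the initial conditions, A + B = -4 and r₁A + r₂B = 5.
Since r₁ - r₂ = √8: A = (5 - (-4)r₂)/√8 = -2 + \frac{13 \sqrt{2}}{4}, and B = -4 - A = - \frac{13 \sqrt{2}}{4} - 2.
So c(n) = \left(-2 + \frac{13 \sqrt{2}}{4}\right)\left(\sqrt{2} + 2\right)^n + \left(- \frac{13 \sqrt{2}}{4} - 2\right)\left(2 - \sqrt{2}\right)^n.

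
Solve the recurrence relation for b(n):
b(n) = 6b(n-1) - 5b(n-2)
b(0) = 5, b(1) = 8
Characteristic equation: x² - 6x + 5 = 0, which factors as (x - (1))(x - (5)) = 0.
Roots r₁ = 1, r₂ = 5 (distinct).
General solution: b(n) = A·(1)^n + B·(5)^n.
From b(0) = 5: A + B = 5.
From b(1) = 8: A + 5B = 8.
Solving: A = \frac{17}{4}, B = \frac{3}{4}.
So b(n) = \frac{3 \cdot 5^{n}}{4} + \frac{17}{4}.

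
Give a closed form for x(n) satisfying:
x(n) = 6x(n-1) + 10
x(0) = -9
First-order linear non-homogeneous.
Homogeneous solution: x_h(n) = A·(6)^n.
Try constant particular solution x_p = K: K = 6K + 10 ⇒ K = -2.
General: x(n) = A·(6)^n - 2.
Apply x(0) = -9: A - 2 = -9 ⇒ A = -7.
So x(n) = - 7 \cdot 6^{n} - 2.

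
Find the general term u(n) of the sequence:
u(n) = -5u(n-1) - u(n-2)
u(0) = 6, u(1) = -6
Characteristic equation: x² + 5x + 1 = 0.
Discriminant Δ = (-5)² + 4·(-1) = 21.
Roots r₁,₂ = (-5 ± √21)/2, so r₁ = - \frac{5}{2} + \frac{\sqrt{21}}{2}, r₂ = - \frac{5}{2} - \frac{\sqrt{21}}{2}.
General solution: u(n) = A·r₁^n + B·r₂^n.
From the initial conditions, A + B = 6 and r₁A + r₂B = -6.
Since r₁ - r₂ = √21: A = (-6 - (6)r₂)/√21 = \frac{3 \sqrt{21}}{7} + 3, and B = 6 - A = 3 - \frac{3 \sqrt{21}}{7}.
So u(n) = \left(\frac{3 \sqrt{21}}{7} + 3\right)\left(- \frac{5}{2} + \frac{\sqrt{21}}{2}\right)^n + \left(3 - \frac{3 \sqrt{21}}{7}\right)\left(- \frac{5}{2} - \frac{\sqrt{21}}{2}\right)^n.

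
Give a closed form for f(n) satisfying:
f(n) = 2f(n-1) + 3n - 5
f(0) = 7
First-order linear with linear forcing.
Homogeneous solution: f_h(n) = A·(2)^n.
Try particular f_p(n) = pn + q. Substituting:
  pn + q = 2(p(n-1) + q) + 3n - 5.
Matching the n-coefficient: p = 2p + 3 ⇒ p = -3.
Matching constants: q = -2p + 2q - 5 ⇒ q = -1.
General: f(n) = A·(2)^n - 3 n - 1.
Apply f(0) = 7: A - 1 = 7 ⇒ A = 8.
So f(n) = 8 \cdot 2^{n} - 3 n - 1.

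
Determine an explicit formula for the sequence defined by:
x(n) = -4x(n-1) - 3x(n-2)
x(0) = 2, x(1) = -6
Characteristic equation: x² + 4x + 3 = 0, which factors as (x - (-1))(x - (-3)) = 0.
Roots r₁ = -1, r₂ = -3 (distinct).
General solution: x(n) = A·(-1)^n + B·(-3)^n.
From x(0) = 2: A + B = 2.
From x(1) = -6: -A - 3B = -6.
Solving: A = 0, B = 2.
So x(n) = 2 \left(-3\right)^{n}.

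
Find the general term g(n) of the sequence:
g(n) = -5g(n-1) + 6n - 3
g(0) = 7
First-order linear with linear forcing.
Homogeneous solution: g_h(n) = A·(-5)^n.
Try particular g_p(n) = pn + q. Substituting:
  pn + q = -5(p(n-1) + q) + 6n - 3.
Matching the n-coefficient: p = -5p + 6 ⇒ p = 1.
Matching constants: q = 5p - 5q - 3 ⇒ q = \frac{1}{3}.
General: g(n) = A·(-5)^n + n + \frac{1}{3}.
Apply g(0) = 7: A + \frac{1}{3} = 7 ⇒ A = \frac{20}{3}.
So g(n) = \frac{20 \left(-5\right)^{n}}{3} + n + \frac{1}{3}.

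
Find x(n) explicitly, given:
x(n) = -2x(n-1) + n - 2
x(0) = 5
First-order linear with linear forcing.
Homogeneous solution: x_h(n) = A·(-2)^n.
Try particular x_p(n) = pn + q. Substituting:
  pn + q = -2(p(n-1) + q) + n - 2.
Matching the n-coefficient: p = -2p + 1 ⇒ p = \frac{1}{3}.
Matching constants: q = 2p - 2q - 2 ⇒ q = - \frac{4}{9}.
General: x(n) = A·(-2)^n + \frac{n}{3} - \frac{4}{9}.
Apply x(0) = 5: A - \frac{4}{9} = 5 ⇒ A = \frac{49}{9}.
So x(n) = \frac{49 \left(-2\right)^{n}}{9} + \frac{n}{3} - \frac{4}{9}.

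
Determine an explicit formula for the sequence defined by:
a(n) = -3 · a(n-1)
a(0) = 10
Pure geometric recurrence with ratio -3.
By induction a(n) = a(0) · (-3)^n = 10 \left(-3\right)^{n}.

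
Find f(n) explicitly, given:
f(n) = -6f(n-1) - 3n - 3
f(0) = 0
First-order linear with linear forcing.
Homogeneous solution: f_h(n) = A·(-6)^n.
Try particular f_p(n) = pn + q. Substituting:
  pn + q = -6(p(n-1) + q) - 3n - 3.
Matching the n-coefficient: p = -6p - 3 ⇒ p = - \frac{3}{7}.
Matching constants: q = 6p - 6q - 3 ⇒ q = - \frac{39}{49}.
General: f(n) = A·(-6)^n - \frac{3 n}{7} - \frac{39}{49}.
Apply f(0) = 0: A - \frac{39}{49} = 0 ⇒ A = \frac{39}{49}.
So f(n) = \frac{39 \left(-6\right)^{n}}{49} - \frac{3 n}{7} - \frac{39}{49}.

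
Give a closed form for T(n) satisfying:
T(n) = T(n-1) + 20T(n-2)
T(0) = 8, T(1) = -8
Characteristic equation: x² - x - 20 = 0, which factors as (x - (5))(x - (-4)) = 0.
Roots r₁ = 5, r₂ = -4 (distinct).
General solution: T(n) = A·(5)^n + B·(-4)^n.
From T(0) = 8: A + B = 8.
From T(1) = -8: 5A - 4B = -8.
Solving: A = \frac{8}{3}, B = \frac{16}{3}.
So T(n) = \frac{16 \left(-4\right)^{n}}{3} + \frac{8 \cdot 5^{n}}{3}.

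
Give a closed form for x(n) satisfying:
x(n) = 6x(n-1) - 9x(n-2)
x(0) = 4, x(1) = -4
Characteristic equation: x² - 6x + 9 = 0, which is (x - (3))².
Repeated root r = 3.
General solution: x(n) = (A + Bn)·(3)^n.
From x(0) = 4: A = 4.
From x(1) = -4: (A + B)·(3) = -4 ⇒ B = - \frac{16}{3}.
So x(n) = \left(4 - \frac{16 n}{3}\right) \cdot (3)^n.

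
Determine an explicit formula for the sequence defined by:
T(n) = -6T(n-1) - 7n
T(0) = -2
First-order linear with linear forcing.
Homogeneous solution: T_h(n) = A·(-6)^n.
Try particular T_p(n) = pn + q. Substituting:
  pn + q = -6(p(n-1) + q) - 7n.
Matching the n-coefficient: p = -6p - 7 ⇒ p = -1.
Matching constants: q = 6p - 6q ⇒ q = - \frac{6}{7}.
General: T(n) = A·(-6)^n - n - \frac{6}{7}.
Apply T(0) = -2: A - \frac{6}{7} = -2 ⇒ A = - \frac{8}{7}.
So T(n) = - \frac{8 \left(-6\right)^{n}}{7} - n - \frac{6}{7}.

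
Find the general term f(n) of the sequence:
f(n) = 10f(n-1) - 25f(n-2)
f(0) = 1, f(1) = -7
Characteristic equation: x² - 10x + 25 = 0, which is (x - (5))².
Repeated root r = 5.
General solution: f(n) = (A + Bn)·(5)^n.
From f(0) = 1: A = 1.
From f(1) = -7: (A + B)·(5) = -7 ⇒ B = - \frac{12}{5}.
So f(n) = \left(1 - \frac{12 n}{5}\right) \cdot (5)^n.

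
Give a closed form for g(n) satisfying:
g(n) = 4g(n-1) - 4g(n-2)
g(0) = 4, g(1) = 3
Characteristic equation: x² - 4x + 4 = 0, which is (x - (2))².
Repeated root r = 2.
General solution: g(n) = (A + Bn)·(2)^n.
From g(0) = 4: A = 4.
From g(1) = 3: (A + B)·(2) = 3 ⇒ B = - \frac{5}{2}.
So g(n) = \left(4 - \frac{5 n}{2}\right) \cdot (2)^n.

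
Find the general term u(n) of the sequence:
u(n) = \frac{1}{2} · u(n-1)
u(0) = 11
Pure geometric recurrence with ratio \frac{1}{2}.
By induction u(n) = u(0) · (\frac{1}{2})^n = 11 \cdot 2^{- n}.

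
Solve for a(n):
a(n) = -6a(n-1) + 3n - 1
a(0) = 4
First-order linear with linear forcing.
Homogeneous solution: a_h(n) = A·(-6)^n.
Try particular a_p(n) = pn + q. Substituting:
  pn + q = -6(p(n-1) + q) + 3n - 1.
Matching the n-coefficient: p = -6p + 3 ⇒ p = \frac{3}{7}.
Matching constants: q = 6p - 6q - 1 ⇒ q = \frac{11}{49}.
General: a(n) = A·(-6)^n + \frac{3 n}{7} + \frac{11}{49}.
Apply a(0) = 4: A + \frac{11}{49} = 4 ⇒ A = \frac{185}{49}.
So a(n) = \frac{185 \left(-6\right)^{n}}{49} + \frac{3 n}{7} + \frac{11}{49}.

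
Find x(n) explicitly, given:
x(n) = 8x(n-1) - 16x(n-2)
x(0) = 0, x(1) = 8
Characteristic equation: x² - 8x + 16 = 0, which is (x - (4))².
Repeated root r = 4.
General solution: x(n) = (A + Bn)·(4)^n.
From x(0) = 0: A = 0.
From x(1) = 8: (A + B)·(4) = 8 ⇒ B = 2.
So x(n) = \left(2 n\right) \cdot (4)^n.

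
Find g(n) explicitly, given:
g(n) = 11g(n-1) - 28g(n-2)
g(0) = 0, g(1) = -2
Characteristic equation: x² - 11x + 28 = 0, which factors as (x - (4))(x - (7)) = 0.
Roots r₁ = 4, r₂ = 7 (distinct).
General solution: g(n) = A·(4)^n + B·(7)^n.
From g(0) = 0: A + B = 0.
From g(1) = -2: 4A + 7B = -2.
Solving: A = \frac{2}{3}, B = - \frac{2}{3}.
So g(n) = \frac{2 \cdot 4^{n}}{3} - \frac{2 \cdot 7^{n}}{3}.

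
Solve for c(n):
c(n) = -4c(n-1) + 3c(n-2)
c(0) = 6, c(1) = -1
Characteristic equation: x² + 4x - 3 = 0.
Discriminant Δ = (-4)² + 4·(3) = 28.
Roots r₁,₂ = (-4 ± √28)/2, so r₁ = -2 + \sqrt{7}, r₂ = - \sqrt{7} - 2.
General solution: c(n) = A·r₁^n + B·r₂^n.
From the initial conditions, A + B = 6 and r₁A + r₂B = -1.
Since r₁ - r₂ = √28: A = (-1 - (6)r₂)/√28 = \frac{11 \sqrt{7}}{14} + 3, and B = 6 - A = 3 - \frac{11 \sqrt{7}}{14}.
So c(n) = \left(\frac{11 \sqrt{7}}{14} + 3\right)\left(-2 + \sqrt{7}\right)^n + \left(3 - \frac{11 \sqrt{7}}{14}\right)\left(- \sqrt{7} - 2\right)^n.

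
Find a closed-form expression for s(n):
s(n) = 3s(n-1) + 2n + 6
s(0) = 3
First-order linear with linear forcing.
Homogeneous solution: s_h(n) = A·(3)^n.
Try particular s_p(n) = pn + q. Substituting:
  pn + q = 3(p(n-1) + q) + 2n + 6.
Matching the n-coefficient: p = 3p + 2 ⇒ p = -1.
Matching constants: q = -3p + 3q + 6 ⇒ q = - \frac{9}{2}.
General: s(n) = A·(3)^n - n - \frac{9}{2}.
Apply s(0) = 3: A - \frac{9}{2} = 3 ⇒ A = \frac{15}{2}.
So s(n) = \frac{15 \cdot 3^{n}}{2} - n - \frac{9}{2}.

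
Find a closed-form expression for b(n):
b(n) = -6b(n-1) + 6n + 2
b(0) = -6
First-order linear with linear forcing.
Homogeneous solution: b_h(n) = A·(-6)^n.
Try particular b_p(n) = pn + q. Substituting:
  pn + q = -6(p(n-1) + q) + 6n + 2.
Matching the n-coefficient: p = -6p + 6 ⇒ p = \frac{6}{7}.
Matching constants: q = 6p - 6q + 2 ⇒ q = \frac{50}{49}.
General: b(n) = A·(-6)^n + \frac{6 n}{7} + \frac{50}{49}.
Apply b(0) = -6: A + \frac{50}{49} = -6 ⇒ A = - \frac{344}{49}.
So b(n) = - \frac{344 \left(-6\right)^{n}}{49} + \frac{6 n}{7} + \frac{50}{49}.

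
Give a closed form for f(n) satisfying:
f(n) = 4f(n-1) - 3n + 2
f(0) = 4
First-order linear with linear forcing.
Homogeneous solution: f_h(n) = A·(4)^n.
Try particular f_p(n) = pn + q. Substituting:
  pn + q = 4(p(n-1) + q) - 3n + 2.
Matching the n-coefficient: p = 4p - 3 ⇒ p = 1.
Matching constants: q = -4p + 4q + 2 ⇒ q = \frac{2}{3}.
General: f(n) = A·(4)^n + n + \frac{2}{3}.
Apply f(0) = 4: A + \frac{2}{3} = 4 ⇒ A = \frac{10}{3}.
So f(n) = \frac{10 \cdot 4^{n}}{3} + n + \frac{2}{3}.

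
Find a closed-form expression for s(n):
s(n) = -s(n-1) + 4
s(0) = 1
First-order linear non-homogeneous.
Homogeneous solution: s_h(n) = A·(-1)^n.
Try constant particular solution s_p = K: K = -K + 4 ⇒ K = 2.
General: s(n) = A·(-1)^n + 2.
Apply s(0) = 1: A + 2 = 1 ⇒ A = -1.
So s(n) = 2 - \left(-1\right)^{n}.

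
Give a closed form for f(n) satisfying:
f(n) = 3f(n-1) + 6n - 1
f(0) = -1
First-order linear with linear forcing.
Homogeneous solution: f_h(n) = A·(3)^n.
Try particular f_p(n) = pn + q. Substituting:
  pn + q = 3(p(n-1) + q) + 6n - 1.
Matching the n-coefficient: p = 3p + 6 ⇒ p = -3.
Matching constants: q = -3p + 3q - 1 ⇒ q = -4.
General: f(n) = A·(3)^n - 3 n - 4.
Apply f(0) = -1: A - 4 = -1 ⇒ A = 3.
So f(n) = 3 \cdot 3^{n} - 3 n - 4.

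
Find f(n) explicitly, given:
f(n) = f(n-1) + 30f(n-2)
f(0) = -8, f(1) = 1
Characteristic equation: x² - x - 30 = 0, which factors as (x - (6))(x - (-5)) = 0.
Roots r₁ = 6, r₂ = -5 (distinct).
General solution: f(n) = A·(6)^n + B·(-5)^n.
From f(0) = -8: A + B = -8.
From f(1) = 1: 6A - 5B = 1.
Solving: A = - \frac{39}{11}, B = - \frac{49}{11}.
So f(n) = - \frac{49 \left(-5\right)^{n}}{11} - \frac{39 \cdot 6^{n}}{11}.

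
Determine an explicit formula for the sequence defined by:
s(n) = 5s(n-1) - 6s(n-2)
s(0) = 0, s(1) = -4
Characteristic equation: x² - 5x + 6 = 0, which factors as (x - (2))(x - (3)) = 0.
Roots r₁ = 2, r₂ = 3 (distinct).
General solution: s(n) = A·(2)^n + B·(3)^n.
From s(0) = 0: A + B = 0.
From s(1) = -4: 2A + 3B = -4.
Solving: A = 4, B = -4.
So s(n) = 4 \cdot 2^{n} - 4 \cdot 3^{n}.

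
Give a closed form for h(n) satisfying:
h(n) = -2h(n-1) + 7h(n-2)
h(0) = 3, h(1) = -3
Characteristic equation: x² + 2x - 7 = 0.
Discriminant Δ = (-2)² + 4·(7) = 32.
Roots r₁,₂ = (-2 ± √32)/2, so r₁ = -1 + 2 \sqrt{2}, r₂ = - 2 \sqrt{2} - 1.
General solution: h(n) = A·r₁^n + B·r₂^n.
From the initial conditions, A + B = 3 and r₁A + r₂B = -3.
Since r₁ - r₂ = √32: A = (-3 - (3)r₂)/√32 = \frac{3}{2}, and B = 3 - A = \frac{3}{2}.
So h(n) = \left(\frac{3}{2}\right)\left(-1 + 2 \sqrt{2}\right)^n + \left(\frac{3}{2}\right)\left(- 2 \sqrt{2} - 1\right)^n.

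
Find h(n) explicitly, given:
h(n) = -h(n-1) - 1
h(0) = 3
First-order linear non-homogeneous.
Homogeneous solution: h_h(n) = A·(-1)^n.
Try constant particular solution h_p = K: K = -K - 1 ⇒ K = - \frac{1}{2}.
General: h(n) = A·(-1)^n - \frac{1}{2}.
Apply h(0) = 3: A - \frac{1}{2} = 3 ⇒ A = \frac{7}{2}.
So h(n) = \frac{7 \left(-1\right)^{n}}{2} - \frac{1}{2}.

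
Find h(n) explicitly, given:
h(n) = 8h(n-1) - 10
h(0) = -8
First-order linear non-homogeneous.
Homogeneous solution: h_h(n) = A·(8)^n.
Try constant particular solution h_p = K: K = 8K - 10 ⇒ K = \frac{10}{7}.
General: h(n) = A·(8)^n + \frac{10}{7}.
Apply h(0) = -8: A + \frac{10}{7} = -8 ⇒ A = - \frac{66}{7}.
So h(n) = \frac{10}{7} - \frac{66 \cdot 8^{n}}{7}.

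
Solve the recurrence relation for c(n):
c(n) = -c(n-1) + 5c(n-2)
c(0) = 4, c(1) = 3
Characteristic equation: x² + x - 5 = 0.
Discriminant Δ = (-1)² + 4·(5) = 21.
Roots r₁,₂ = (-1 ± √21)/2, so r₁ = - \frac{1}{2} + \frac{\sqrt{21}}{2}, r₂ = - \frac{\sqrt{21}}{2} - \frac{1}{2}.
General solution: c(n) = A·r₁^n + B·r₂^n.
From the initial conditions, A + B = 4 and r₁A + r₂B = 3.
Since r₁ - r₂ = √21: A = (3 - (4)r₂)/√21 = \frac{5 \sqrt{21}}{21} + 2, and B = 4 - A = 2 - \frac{5 \sqrt{21}}{21}.
So c(n) = \left(\frac{5 \sqrt{21}}{21} + 2\right)\left(- \frac{1}{2} + \frac{\sqrt{21}}{2}\right)^n + \left(2 - \frac{5 \sqrt{21}}{21}\right)\left(- \frac{\sqrt{21}}{2} - \frac{1}{2}\right)^n.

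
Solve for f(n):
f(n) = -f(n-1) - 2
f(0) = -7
First-order linear non-homogeneous.
Homogeneous solution: f_h(n) = A·(-1)^n.
Try constant particular solution f_p = K: K = -K - 2 ⇒ K = -1.
General: f(n) = A·(-1)^n - 1.
Apply f(0) = -7: A - 1 = -7 ⇒ A = -6.
So f(n) = - 6 \left(-1\right)^{n} - 1.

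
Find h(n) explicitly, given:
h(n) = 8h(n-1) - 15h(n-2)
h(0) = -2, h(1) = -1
Characteristic equation: x² - 8x + 15 = 0, which factors as (x - (3))(x - (5)) = 0.
Roots r₁ = 3, r₂ = 5 (distinct).
General solution: h(n) = A·(3)^n + B·(5)^n.
From h(0) = -2: A + B = -2.
From h(1) = -1: 3A + 5B = -1.
Solving: A = - \frac{9}{2}, B = \frac{5}{2}.
So h(n) = - \frac{9 \cdot 3^{n}}{2} + \frac{5 \cdot 5^{n}}{2}.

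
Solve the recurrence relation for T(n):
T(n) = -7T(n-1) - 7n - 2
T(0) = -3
First-order linear with linear forcing.
Homogeneous solution: T_h(n) = A·(-7)^n.
Try particular T_p(n) = pn + q. Substituting:
  pn + q = -7(p(n-1) + q) - 7n - 2.
Matching the n-coefficient: p = -7p - 7 ⇒ p = - \frac{7}{8}.
Matching constants: q = 7p - 7q - 2 ⇒ q = - \frac{65}{64}.
General: T(n) = A·(-7)^n - \frac{7 n}{8} - \frac{65}{64}.
Apply T(0) = -3: A - \frac{65}{64} = -3 ⇒ A = - \frac{127}{64}.
So T(n) = - \frac{127 \left(-7\right)^{n}}{64} - \frac{7 n}{8} - \frac{65}{64}.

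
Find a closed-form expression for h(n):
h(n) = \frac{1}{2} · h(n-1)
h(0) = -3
Pure geometric recurrence with ratio \frac{1}{2}.
By induction h(n) = h(0) · (\frac{1}{2})^n = - 3 \cdot 2^{- n}.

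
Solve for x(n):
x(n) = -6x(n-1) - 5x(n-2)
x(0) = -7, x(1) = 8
Characteristic equation: x² + 6x + 5 = 0, which factors as (x - (-1))(x - (-5)) = 0.
Roots r₁ = -1, r₂ = -5 (distinct).
General solution: x(n) = A·(-1)^n + B·(-5)^n.
From x(0) = -7: A + B = -7.
From x(1) = 8: -A - 5B = 8.
Solving: A = - \frac{27}{4}, B = - \frac{1}{4}.
So x(n) = - \frac{27 \left(-1\right)^{n}}{4} - \frac{\left(-5\right)^{n}}{4}.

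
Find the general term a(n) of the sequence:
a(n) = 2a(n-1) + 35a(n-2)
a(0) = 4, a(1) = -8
Characteristic equation: x² - 2x - 35 = 0, which factors as (x - (7))(x - (-5)) = 0.
Roots r₁ = 7, r₂ = -5 (distinct).
General solution: a(n) = A·(7)^n + B·(-5)^n.
From a(0) = 4: A + B = 4.
From a(1) = -8: 7A - 5B = -8.
Solving: A = 1, B = 3.
So a(n) = 3 \left(-5\right)^{n} + 7^{n}.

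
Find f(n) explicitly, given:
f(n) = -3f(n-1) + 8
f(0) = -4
First-order linear non-homogeneous.
Homogeneous solution: f_h(n) = A·(-3)^n.
Try constant particular solution f_p = K: K = -3K + 8 ⇒ K = 2.
General: f(n) = A·(-3)^n + 2.
Apply f(0) = -4: A + 2 = -4 ⇒ A = -6.
So f(n) = 2 - 6 \left(-3\right)^{n}.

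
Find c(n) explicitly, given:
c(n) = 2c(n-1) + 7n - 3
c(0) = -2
First-order linear with linear forcing.
Homogeneous solution: c_h(n) = A·(2)^n.
Try particular c_p(n) = pn + q. Substituting:
  pn + q = 2(p(n-1) + q) + 7n - 3.
Matching the n-coefficient: p = 2p + 7 ⇒ p = -7.
Matching constants: q = -2p + 2q - 3 ⇒ q = -11.
General: c(n) = A·(2)^n - 7 n - 11.
Apply c(0) = -2: A - 11 = -2 ⇒ A = 9.
So c(n) = 9 \cdot 2^{n} - 7 n - 11.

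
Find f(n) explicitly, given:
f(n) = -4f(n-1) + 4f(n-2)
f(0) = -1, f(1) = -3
Characteristic equation: x² + 4x - 4 = 0.
Discriminant Δ = (-4)² + 4·(4) = 32.
Roots r₁,₂ = (-4 ± √32)/2, so r₁ = -2 + 2 \sqrt{2}, r₂ = - 2 \sqrt{2} - 2.
General solution: f(n) = A·r₁^n + B·r₂^n.
From the initial conditions, A + B = -1 and r₁A + r₂B = -3.
Since r₁ - r₂ = √32: A = (-3 - (-1)r₂)/√32 = - \frac{5 \sqrt{2}}{8} - \frac{1}{2}, and B = -1 - A = - \frac{1}{2} + \frac{5 \sqrt{2}}{8}.
So f(n) = \left(- \frac{5 \sqrt{2}}{8} - \frac{1}{2}\right)\left(-2 + 2 \sqrt{2}\right)^n + \left(- \frac{1}{2} + \frac{5 \sqrt{2}}{8}\right)\left(- 2 \sqrt{2} - 2\right)^n.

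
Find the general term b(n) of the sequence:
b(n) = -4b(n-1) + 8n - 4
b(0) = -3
First-order linear with linear forcing.
Homogeneous solution: b_h(n) = A·(-4)^n.
Try particular b_p(n) = pn + q. Substituting:
  pn + q = -4(p(n-1) + q) + 8n - 4.
Matching the n-coefficient: p = -4p + 8 ⇒ p = \frac{8}{5}.
Matching constants: q = 4p - 4q - 4 ⇒ q = \frac{12}{25}.
General: b(n) = A·(-4)^n + \frac{8 n}{5} + \frac{12}{25}.
Apply b(0) = -3: A + \frac{12}{25} = -3 ⇒ A = - \frac{87}{25}.
So b(n) = - \frac{87 \left(-4\right)^{n}}{25} + \frac{8 n}{5} + \frac{12}{25}.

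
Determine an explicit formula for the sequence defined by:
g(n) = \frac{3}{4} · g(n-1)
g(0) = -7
Pure geometric recurrence with ratio \frac{3}{4}.
By induction g(n) = g(0) · (\frac{3}{4})^n = - 7 \left(\frac{3}{4}\right)^{n}.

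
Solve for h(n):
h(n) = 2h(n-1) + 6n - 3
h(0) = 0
First-order linear with linear forcing.
Homogeneous solution: h_h(n) = A·(2)^n.
Try particular h_p(n) = pn + q. Substituting:
  pn + q = 2(p(n-1) + q) + 6n - 3.
Matching the n-coefficient: p = 2p + 6 ⇒ p = -6.
Matching constants: q = -2p + 2q - 3 ⇒ q = -9.
General: h(n) = A·(2)^n - 6 n - 9.
Apply h(0) = 0: A - 9 = 0 ⇒ A = 9.
So h(n) = 9 \cdot 2^{n} - 6 n - 9.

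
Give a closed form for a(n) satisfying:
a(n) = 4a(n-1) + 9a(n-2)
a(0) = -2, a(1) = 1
Characteristic equation: x² - 4x - 9 = 0.
Discriminant Δ = (4)² + 4·(9) = 52.
Roots r₁,₂ = (4 ± √52)/2, so r₁ = 2 + \sqrt{13}, r₂ = 2 - \sqrt{13}.
General solution: a(n) = A·r₁^n + B·r₂^n.
From the initial conditions, A + B = -2 and r₁A + r₂B = 1.
Since r₁ - r₂ = √52: A = (1 - (-2)r₂)/√52 = -1 + \frac{5 \sqrt{13}}{26}, and B = -2 - A = -1 - \frac{5 \sqrt{13}}{26}.
So a(n) = \left(-1 + \frac{5 \sqrt{13}}{26}\right)\left(2 + \sqrt{13}\right)^n + \left(-1 - \frac{5 \sqrt{13}}{26}\right)\left(2 - \sqrt{13}\right)^n.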